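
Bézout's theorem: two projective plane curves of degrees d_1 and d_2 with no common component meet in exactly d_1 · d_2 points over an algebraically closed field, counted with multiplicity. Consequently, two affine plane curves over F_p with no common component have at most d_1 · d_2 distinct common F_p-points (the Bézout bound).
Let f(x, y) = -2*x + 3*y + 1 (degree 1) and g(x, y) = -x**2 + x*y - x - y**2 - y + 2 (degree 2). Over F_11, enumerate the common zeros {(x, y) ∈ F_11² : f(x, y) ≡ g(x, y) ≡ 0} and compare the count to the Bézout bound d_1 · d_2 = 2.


Common zeros: ∅; count = 0; Bézout bound = 2.

deg(f) = 1, deg(g) = 2, so Bézout bound = 2.
Scan x ∈ F_11. For each x, list the y ∈ F_11 with f(x, y) ≡ 0 and those with g(x, y) ≡ 0 (mod 11); the common zeros in that column are the intersection.
  x = 0: f ≡ 0 at y ∈ {7}; g ≡ 0 at y ∈ {1, 9}; common: ∅.
  x = 1: f ≡ 0 at y ∈ {4}; g ≡ 0 at y ∈ {0}; common: ∅.
  x = 2: f ≡ 0 at y ∈ {1}; g ≡ 0 at y ∈ ∅; common: ∅.
  x = 3: f ≡ 0 at y ∈ {9}; g ≡ 0 at y ∈ ∅; common: ∅.
  x = 4: f ≡ 0 at y ∈ {6}; g ≡ 0 at y ∈ {4, 10}; common: ∅.
  x = 5: f ≡ 0 at y ∈ {3}; g ≡ 0 at y ∈ {5, 10}; common: ∅.
  x = 6: f ≡ 0 at y ∈ {0}; g ≡ 0 at y ∈ ∅; common: ∅.
  x = 7: f ≡ 0 at y ∈ {8}; g ≡ 0 at y ∈ ∅; common: ∅.
  x = 8: f ≡ 0 at y ∈ {5}; g ≡ 0 at y ∈ {9}; common: ∅.
  x = 9: f ≡ 0 at y ∈ {2}; g ≡ 0 at y ∈ {0, 8}; common: ∅.
  x = 10: f ≡ 0 at y ∈ {10}; g ≡ 0 at y ∈ {4, 5}; common: ∅.
Collecting: common zeros = ∅, so the count is 0.
Comparison with the Bézout bound: 0 ≤ 2 = deg(f)·deg(g), as expected for curves with no common component (the affine F_11-count falls short of the bound because intersections may lie at infinity, over extension fields, or carry multiplicity).


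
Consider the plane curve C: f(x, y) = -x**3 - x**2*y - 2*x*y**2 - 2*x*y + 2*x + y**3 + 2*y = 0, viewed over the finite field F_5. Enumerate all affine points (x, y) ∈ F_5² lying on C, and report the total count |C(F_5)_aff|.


Affine F_5-points: {(0, 0), (3, 4), (4, 1)}; count = 3.

For each of the 25 pairs (x, y) ∈ F_5², evaluate f(x, y) mod 5. Record the zeros.
  x = 0: [0↦0, 1↦3, 2↦2, 3↦3, 4↦2]  zeros at y ∈ {0}
  x = 1: [0↦1, 1↦4, 2↦4, 3↦2, 4↦4]  zeros at y ∈ ∅
  x = 2: [0↦1, 1↦2, 2↦1, 3↦4, 4↦2]  zeros at y ∈ ∅
  x = 3: [0↦4, 1↦1, 2↦2, 3↦3, 4↦0]  zeros at y ∈ {4}
  x = 4: [0↦4, 1↦0, 2↦1, 3↦3, 4↦2]  zeros at y ∈ {1}
Collecting zeros: affine points = {(0, 0), (3, 4), (4, 1)}.
Total count |C(F_5)_aff| = 3.


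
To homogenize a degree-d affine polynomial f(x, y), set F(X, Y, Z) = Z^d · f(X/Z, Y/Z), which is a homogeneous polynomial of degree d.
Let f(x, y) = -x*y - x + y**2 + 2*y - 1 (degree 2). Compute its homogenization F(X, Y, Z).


F(X, Y, Z) = -X*Y - X*Z + Y**2 + 2*Y*Z - Z**2

deg(f) = 2.
Substitute x = X/Z, y = Y/Z into f, then multiply by Z^2.
  monomial -1·x^1·y^1 ↦ -1·X^1·Y^1·Z^0.
  monomial -1·x^1·y^0 ↦ -1·X^1·Y^0·Z^1.
  monomial 1·x^0·y^2 ↦ 1·X^0·Y^2·Z^0.
  monomial 2·x^0·y^1 ↦ 2·X^0·Y^1·Z^1.
  monomial -1·x^0·y^0 ↦ -1·X^0·Y^0·Z^2.
Collecting: F(X, Y, Z) = -X*Y - X*Z + Y**2 + 2*Y*Z - Z**2.


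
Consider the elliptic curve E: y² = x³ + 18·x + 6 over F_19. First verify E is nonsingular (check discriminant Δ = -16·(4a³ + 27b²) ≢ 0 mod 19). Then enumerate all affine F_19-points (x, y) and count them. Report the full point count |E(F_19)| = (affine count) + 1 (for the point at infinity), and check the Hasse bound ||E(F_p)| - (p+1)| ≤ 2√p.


Affine points = {(0, 5), (0, 14), (1, 5), (1, 14), (3, 7), (3, 12), (4, 3), (4, 16), (6, 8), (6, 11), (7, 0), (8, 4), (8, 15), (9, 2), (9, 17), (13, 9), (13, 10), (14, 0), (16, 1), (16, 18), (17, 0), (18, 5), (18, 14)}; affine count = 23; |E(F_19)| = 24.

Discriminant check: Δ ∝ 4a³ + 27b² = 4·18³ + 27·6² = 4·5832 + 27·36 ≡ 18 (mod 19). Nonzero ⇒ E is nonsingular.
For each x ∈ F_19, compute rhs = x³ + 18·x + 6 mod 19, then count y ∈ F_19 with y² ≡ rhs.
  x = 0: rhs = 6, matching y values: 5, 14 (2 points).
  x = 1: rhs = 6, matching y values: 5, 14 (2 points).
  x = 2: rhs = 12, matching y values: none (0 points).
  x = 3: rhs = 11, matching y values: 7, 12 (2 points).
  x = 4: rhs = 9, matching y values: 3, 16 (2 points).
  x = 5: rhs = 12, matching y values: none (0 points).
  x = 6: rhs = 7, matching y values: 8, 11 (2 points).
  x = 7: rhs = 0, matching y values: 0 (1 points).
  x = 8: rhs = 16, matching y values: 4, 15 (2 points).
  x = 9: rhs = 4, matching y values: 2, 17 (2 points).
  x = 10: rhs = 8, matching y values: none (0 points).
  x = 11: rhs = 15, matching y values: none (0 points).
  x = 12: rhs = 12, matching y values: none (0 points).
  x = 13: rhs = 5, matching y values: 9, 10 (2 points).
  x = 14: rhs = 0, matching y values: 0 (1 points).
  x = 15: rhs = 3, matching y values: none (0 points).
  x = 16: rhs = 1, matching y values: 1, 18 (2 points).
  x = 17: rhs = 0, matching y values: 0 (1 points).
  x = 18: rhs = 6, matching y values: 5, 14 (2 points).
Total affine count: 23.
Full point count |E(F_19)| = 23 + 1 = 24.
Hasse bound: |24 − (19+1)| = |4| = 4 ≤ 2√19 ≈ 8.7178 ✓.


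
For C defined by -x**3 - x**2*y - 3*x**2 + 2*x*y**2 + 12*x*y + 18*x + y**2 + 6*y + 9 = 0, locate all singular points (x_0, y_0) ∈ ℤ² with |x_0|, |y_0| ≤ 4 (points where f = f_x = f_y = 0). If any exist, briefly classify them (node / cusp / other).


Singular points: {(0, -3)}; classification: cusp.

Compute partial derivatives:
  f_x = -3*x**2 - 2*x*y - 6*x + 2*y**2 + 12*y + 18.
  f_y = -x**2 + 4*x*y + 12*x + 2*y + 6.
Scan x_0 ∈ {−4, ..., 4}. For each x_0, f_y(x_0, y) is a polynomial in y; find its integer roots y ∈ {−4, ..., 4}, then test f_x and f at those candidates.
  x = -4: f_y(-4, y) = -14*y - 58; no integer root y with |y| ≤ 4.
  x = -3: f_y(-3, y) = -10*y - 39; no integer root y with |y| ≤ 4.
  x = -2: f_y(-2, y) = -6*y - 22; no integer root y with |y| ≤ 4.
  x = -1: f_y(-1, y) = -2*y - 7; no integer root y with |y| ≤ 4.
  x = 0: f_y(0, y) = 2*y + 6; vanishes at y ∈ {-3}. (0, -3): f_x = 0, f = 0 — SINGULAR.
  x = 1: f_y(1, y) = 6*y + 17; no integer root y with |y| ≤ 4.
  x = 2: f_y(2, y) = 10*y + 26; no integer root y with |y| ≤ 4.
  x = 3: f_y(3, y) = 14*y + 33; no integer root y with |y| ≤ 4.
  x = 4: f_y(4, y) = 18*y + 38; no integer root y with |y| ≤ 4.
Only singular point on the grid: (0, -3).
Classify: substitute x = 0 + u, y = -3 + v and expand: f = -u**3 - u**2*v + 2*u*v**2 + v**2.
No constant or linear terms (consistent with a singular point). Quadratic part: v**2. Cubic part: -u**3 - u**2*v + 2*u*v**2.
The quadratic part v**2 is a perfect square, so there is a single (double) tangent line v = 0, i.e. y = -3. Restricting the cubic part to that line (v = 0) leaves -u**3 ≠ 0, so f is not divisible by v and the branch is v² ≈ u**3 to lowest order — this is a cusp.
Classification: cusp.


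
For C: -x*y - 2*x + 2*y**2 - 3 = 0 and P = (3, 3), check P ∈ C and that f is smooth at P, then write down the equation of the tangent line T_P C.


Tangent line at P: -5*x + 9*y - 12 = 0.

Step 1: f(3, 3) = 0, so P lies on C.
Step 2: partial derivatives
  f_x(x, y) = -y - 2, f_y(x, y) = -x + 4*y.
  f_x(P) = -5, f_y(P) = 9 (gradient nonzero, so P is smooth).
Step 3: tangent line at P: -5·(x − 3) + 9·(y − 3) = 0.
Expanding: -5*x + 9*y - 12 = 0.


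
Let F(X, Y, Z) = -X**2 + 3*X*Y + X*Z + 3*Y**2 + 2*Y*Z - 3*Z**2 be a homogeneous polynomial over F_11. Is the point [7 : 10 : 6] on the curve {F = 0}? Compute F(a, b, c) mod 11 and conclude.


F(7,10,6) ≡ 9 (mod 11); P is NOT on the curve.

Evaluate F(7, 10, 6) term-by-term (mod 11).
  -X**2 ↦ -1·49·1·1 = -49
  3*X*Y ↦ 3·7·10·1 = 210
  X*Z ↦ 1·7·1·6 = 42
  3*Y**2 ↦ 3·1·100·1 = 300
  2*Y*Z ↦ 2·1·10·6 = 120
  -3*Z**2 ↦ -3·1·1·36 = -108
Sum: F(7, 10, 6) = (-49) + (210) + (42) + (300) + (120) + (-108) = 515.
Reducing mod 11: 515 ≡ 9 (mod 11).
Since F(a, b, c) ≡ 9 ≠ 0 (mod 11), P does NOT lie on the curve.


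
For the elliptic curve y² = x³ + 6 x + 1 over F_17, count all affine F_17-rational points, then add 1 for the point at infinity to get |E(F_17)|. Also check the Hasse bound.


Affine points = {(0, 1), (0, 16), (1, 5), (1, 12), (2, 2), (2, 15), (4, 2), (4, 15), (6, 7), (6, 10), (8, 0), (9, 6), (9, 11), (11, 2), (11, 15), (12, 4), (12, 13), (13, 7), (13, 10), (15, 7), (15, 10)}; affine count = 21; |E(F_17)| = 22.

Discriminant check: Δ ∝ 4a³ + 27b² = 4·6³ + 27·1² = 4·216 + 27·1 ≡ 7 (mod 17). Nonzero ⇒ E is nonsingular.
For each x ∈ F_17, compute rhs = x³ + 6·x + 1 mod 17, then count y ∈ F_17 with y² ≡ rhs.
  x = 0: rhs = 1, matching y values: 1, 16 (2 points).
  x = 1: rhs = 8, matching y values: 5, 12 (2 points).
  x = 2: rhs = 4, matching y values: 2, 15 (2 points).
  x = 3: rhs = 12, matching y values: none (0 points).
  x = 4: rhs = 4, matching y values: 2, 15 (2 points).
  x = 5: rhs = 3, matching y values: none (0 points).
  x = 6: rhs = 15, matching y values: 7, 10 (2 points).
  x = 7: rhs = 12, matching y values: none (0 points).
  x = 8: rhs = 0, matching y values: 0 (1 points).
  x = 9: rhs = 2, matching y values: 6, 11 (2 points).
  x = 10: rhs = 7, matching y values: none (0 points).
  x = 11: rhs = 4, matching y values: 2, 15 (2 points).
  x = 12: rhs = 16, matching y values: 4, 13 (2 points).
  x = 13: rhs = 15, matching y values: 7, 10 (2 points).
  x = 14: rhs = 7, matching y values: none (0 points).
  x = 15: rhs = 15, matching y values: 7, 10 (2 points).
  x = 16: rhs = 11, matching y values: none (0 points).
Total affine count: 21.
Full point count |E(F_17)| = 21 + 1 = 22.
Hasse bound: |22 − (17+1)| = |4| = 4 ≤ 2√17 ≈ 8.2462 ✓.


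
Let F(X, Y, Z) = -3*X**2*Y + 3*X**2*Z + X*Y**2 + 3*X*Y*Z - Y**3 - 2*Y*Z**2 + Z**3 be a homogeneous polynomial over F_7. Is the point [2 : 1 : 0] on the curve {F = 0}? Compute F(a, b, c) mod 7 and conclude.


F(2,1,0) ≡ 3 (mod 7); P is NOT on the curve.

Evaluate F(2, 1, 0) term-by-term (mod 7).
  -3*X**2*Y ↦ -3·4·1·1 = -12
  3*X**2*Z ↦ 3·4·1·0 = 0
  X*Y**2 ↦ 1·2·1·1 = 2
  3*X*Y*Z ↦ 3·2·1·0 = 0
  -Y**3 ↦ -1·1·1·1 = -1
  -2*Y*Z**2 ↦ -2·1·1·0 = 0
  Z**3 ↦ 1·1·1·0 = 0
Sum: F(2, 1, 0) = (-12) + (0) + (2) + (0) + (-1) + (0) + (0) = -11.
Reducing mod 7: -11 ≡ 3 (mod 7).
Since F(a, b, c) ≡ 3 ≠ 0 (mod 7), P does NOT lie on the curve.


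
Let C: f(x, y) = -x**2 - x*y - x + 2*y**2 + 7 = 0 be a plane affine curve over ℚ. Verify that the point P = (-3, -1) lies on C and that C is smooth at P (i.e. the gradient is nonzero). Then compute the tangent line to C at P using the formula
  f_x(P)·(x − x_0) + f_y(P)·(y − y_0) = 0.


Tangent line at P: 6*x - y + 17 = 0.

Step 1: f(-3, -1) = 0, so P lies on C.
Step 2: partial derivatives
  f_x(x, y) = -2*x - y - 1, f_y(x, y) = -x + 4*y.
  f_x(P) = 6, f_y(P) = -1 (gradient nonzero, so P is smooth).
Step 3: tangent line at P: 6·(x − -3) + -1·(y − -1) = 0.
Expanding: 6*x - y + 17 = 0.


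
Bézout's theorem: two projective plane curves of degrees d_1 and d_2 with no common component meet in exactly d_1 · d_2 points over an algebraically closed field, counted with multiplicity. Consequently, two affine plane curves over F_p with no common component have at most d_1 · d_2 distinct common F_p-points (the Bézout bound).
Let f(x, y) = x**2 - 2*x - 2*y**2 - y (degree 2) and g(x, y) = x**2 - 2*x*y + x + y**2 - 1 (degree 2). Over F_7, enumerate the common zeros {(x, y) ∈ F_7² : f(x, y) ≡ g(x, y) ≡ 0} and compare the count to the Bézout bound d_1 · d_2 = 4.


Common zeros: {(4, 6), (6, 2)}; count = 2; Bézout bound = 4.

deg(f) = 2, deg(g) = 2, so Bézout bound = 4.
Scan x ∈ F_7. For each x, list the y ∈ F_7 with f(x, y) ≡ 0 and those with g(x, y) ≡ 0 (mod 7); the common zeros in that column are the intersection.
  x = 0: f ≡ 0 at y ∈ {0, 3}; g ≡ 0 at y ∈ {1, 6}; common: ∅.
  x = 1: f ≡ 0 at y ∈ {5}; g ≡ 0 at y ∈ {1}; common: ∅.
  x = 2: f ≡ 0 at y ∈ {0, 3}; g ≡ 0 at y ∈ ∅; common: ∅.
  x = 3: f ≡ 0 at y ∈ {1, 2}; g ≡ 0 at y ∈ ∅; common: ∅.
  x = 4: f ≡ 0 at y ∈ {4, 6}; g ≡ 0 at y ∈ {2, 6}; common: {6}.
  x = 5: f ≡ 0 at y ∈ {4, 6}; g ≡ 0 at y ∈ ∅; common: ∅.
  x = 6: f ≡ 0 at y ∈ {1, 2}; g ≡ 0 at y ∈ {2, 3}; common: {2}.
Collecting: common zeros = {(4, 6), (6, 2)}, so the count is 2.
Comparison with the Bézout bound: 2 ≤ 4 = deg(f)·deg(g), as expected for curves with no common component (the affine F_7-count falls short of the bound because intersections may lie at infinity, over extension fields, or carry multiplicity).


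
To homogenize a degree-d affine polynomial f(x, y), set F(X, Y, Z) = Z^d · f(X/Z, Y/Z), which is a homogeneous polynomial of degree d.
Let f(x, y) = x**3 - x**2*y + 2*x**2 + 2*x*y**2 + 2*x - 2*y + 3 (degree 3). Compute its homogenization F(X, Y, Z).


F(X, Y, Z) = X**3 - X**2*Y + 2*X**2*Z + 2*X*Y**2 + 2*X*Z**2 - 2*Y*Z**2 + 3*Z**3

deg(f) = 3.
Substitute x = X/Z, y = Y/Z into f, then multiply by Z^3.
  monomial 1·x^3·y^0 ↦ 1·X^3·Y^0·Z^0.
  monomial -1·x^2·y^1 ↦ -1·X^2·Y^1·Z^0.
  monomial 2·x^2·y^0 ↦ 2·X^2·Y^0·Z^1.
  monomial 2·x^1·y^2 ↦ 2·X^1·Y^2·Z^0.
  monomial 2·x^1·y^0 ↦ 2·X^1·Y^0·Z^2.
  monomial -2·x^0·y^1 ↦ -2·X^0·Y^1·Z^2.
  monomial 3·x^0·y^0 ↦ 3·X^0·Y^0·Z^3.
Collecting: F(X, Y, Z) = X**3 - X**2*Y + 2*X**2*Z + 2*X*Y**2 + 2*X*Z**2 - 2*Y*Z**2 + 3*Z**3.


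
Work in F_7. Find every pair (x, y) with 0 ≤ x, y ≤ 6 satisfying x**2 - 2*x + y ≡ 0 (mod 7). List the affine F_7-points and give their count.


Affine F_7-points: {(0, 0), (1, 1), (2, 0), (3, 4), (4, 6), (5, 6), (6, 4)}; count = 7.

For each of the 49 pairs (x, y) ∈ F_7², evaluate f(x, y) mod 7. Record the zeros.
  x = 0: [0↦0, 1↦1, 2↦2, 3↦3, 4↦4, 5↦5, 6↦6]  zeros at y ∈ {0}
  x = 1: [0↦6, 1↦0, 2↦1, 3↦2, 4↦3, 5↦4, 6↦5]  zeros at y ∈ {1}
  x = 2: [0↦0, 1↦1, 2↦2, 3↦3, 4↦4, 5↦5, 6↦6]  zeros at y ∈ {0}
  x = 3: [0↦3, 1↦4, 2↦5, 3↦6, 4↦0, 5↦1, 6↦2]  zeros at y ∈ {4}
  x = 4: [0↦1, 1↦2, 2↦3, 3↦4, 4↦5, 5↦6, 6↦0]  zeros at y ∈ {6}
  x = 5: [0↦1, 1↦2, 2↦3, 3↦4, 4↦5, 5↦6, 6↦0]  zeros at y ∈ {6}
  x = 6: [0↦3, 1↦4, 2↦5, 3↦6, 4↦0, 5↦1, 6↦2]  zeros at y ∈ {4}
Collecting zeros: affine points = {(0, 0), (1, 1), (2, 0), (3, 4), (4, 6), (5, 6), (6, 4)}.
Total count |C(F_7)_aff| = 7.


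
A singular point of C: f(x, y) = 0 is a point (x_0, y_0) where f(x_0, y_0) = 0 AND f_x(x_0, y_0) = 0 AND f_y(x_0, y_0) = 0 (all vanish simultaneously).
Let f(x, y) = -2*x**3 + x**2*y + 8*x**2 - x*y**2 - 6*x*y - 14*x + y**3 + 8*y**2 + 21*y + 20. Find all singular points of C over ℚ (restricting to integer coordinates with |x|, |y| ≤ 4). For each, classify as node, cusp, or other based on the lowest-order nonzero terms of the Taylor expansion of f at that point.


Singular points: {(1, -2)}; classification: cusp.

Compute partial derivatives:
  f_x = -6*x**2 + 2*x*y + 16*x - y**2 - 6*y - 14.
  f_y = x**2 - 2*x*y - 6*x + 3*y**2 + 16*y + 21.
Scan x_0 ∈ {−4, ..., 4}. For each x_0, f_y(x_0, y) is a polynomial in y; find its integer roots y ∈ {−4, ..., 4}, then test f_x and f at those candidates.
  x = -4: f_y(-4, y) = 3*y**2 + 24*y + 61; no integer root y with |y| ≤ 4.
  x = -3: f_y(-3, y) = 3*y**2 + 22*y + 48; no integer root y with |y| ≤ 4.
  x = -2: f_y(-2, y) = 3*y**2 + 20*y + 37; no integer root y with |y| ≤ 4.
  x = -1: f_y(-1, y) = 3*y**2 + 18*y + 28; no integer root y with |y| ≤ 4.
  x = 0: f_y(0, y) = 3*y**2 + 16*y + 21; vanishes at y ∈ {-3}. (0, -3): f_x = -5 ≠ 0.
  x = 1: f_y(1, y) = 3*y**2 + 14*y + 16; vanishes at y ∈ {-2}. (1, -2): f_x = 0, f = 0 — SINGULAR.
  x = 2: f_y(2, y) = 3*y**2 + 12*y + 13; no integer root y with |y| ≤ 4.
  x = 3: f_y(3, y) = 3*y**2 + 10*y + 12; no integer root y with |y| ≤ 4.
  x = 4: f_y(4, y) = 3*y**2 + 8*y + 13; no integer root y with |y| ≤ 4.
Only singular point on the grid: (1, -2).
Classify: substitute x = 1 + u, y = -2 + v and expand: f = -2*u**3 + u**2*v - u*v**2 + v**3 + v**2.
No constant or linear terms (consistent with a singular point). Quadratic part: v**2. Cubic part: -2*u**3 + u**2*v - u*v**2 + v**3.
The quadratic part v**2 is a perfect square, so there is a single (double) tangent line v = 0, i.e. y = -2. Restricting the cubic part to that line (v = 0) leaves -2*u**3 ≠ 0, so f is not divisible by v and the branch is v² ≈ 2*u**3 to lowest order — this is a cusp.
Classification: cusp.


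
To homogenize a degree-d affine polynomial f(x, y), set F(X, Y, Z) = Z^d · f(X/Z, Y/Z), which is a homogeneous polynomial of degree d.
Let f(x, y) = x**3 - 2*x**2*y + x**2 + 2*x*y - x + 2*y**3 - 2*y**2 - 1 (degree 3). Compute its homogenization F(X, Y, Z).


F(X, Y, Z) = X**3 - 2*X**2*Y + X**2*Z + 2*X*Y*Z - X*Z**2 + 2*Y**3 - 2*Y**2*Z - Z**3

deg(f) = 3.
Substitute x = X/Z, y = Y/Z into f, then multiply by Z^3.
  monomial 1·x^3·y^0 ↦ 1·X^3·Y^0·Z^0.
  monomial -2·x^2·y^1 ↦ -2·X^2·Y^1·Z^0.
  monomial 1·x^2·y^0 ↦ 1·X^2·Y^0·Z^1.
  monomial 2·x^1·y^1 ↦ 2·X^1·Y^1·Z^1.
  monomial -1·x^1·y^0 ↦ -1·X^1·Y^0·Z^2.
  monomial 2·x^0·y^3 ↦ 2·X^0·Y^3·Z^0.
  monomial -2·x^0·y^2 ↦ -2·X^0·Y^2·Z^1.
  monomial -1·x^0·y^0 ↦ -1·X^0·Y^0·Z^3.
Collecting: F(X, Y, Z) = X**3 - 2*X**2*Y + X**2*Z + 2*X*Y*Z - X*Z**2 + 2*Y**3 - 2*Y**2*Z - Z**3.


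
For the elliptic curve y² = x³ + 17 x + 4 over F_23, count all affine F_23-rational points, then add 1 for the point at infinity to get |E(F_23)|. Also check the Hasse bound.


Affine points = {(0, 2), (0, 21), (2, 0), (3, 6), (3, 17), (6, 0), (7, 11), (7, 12), (8, 10), (8, 13), (9, 9), (9, 14), (10, 1), (10, 22), (11, 2), (11, 21), (12, 2), (12, 21), (15, 0), (16, 5), (16, 18), (17, 10), (17, 13), (18, 1), (18, 22), (20, 8), (20, 15), (21, 10), (21, 13), (22, 3), (22, 20)}; affine count = 31; |E(F_23)| = 32.

Discriminant check: Δ ∝ 4a³ + 27b² = 4·17³ + 27·4² = 4·4913 + 27·16 ≡ 5 (mod 23). Nonzero ⇒ E is nonsingular.
For each x ∈ F_23, compute rhs = x³ + 17·x + 4 mod 23, then count y ∈ F_23 with y² ≡ rhs.
  x = 0: rhs = 4, matching y values: 2, 21 (2 points).
  x = 1: rhs = 22, matching y values: none (0 points).
  x = 2: rhs = 0, matching y values: 0 (1 points).
  x = 3: rhs = 13, matching y values: 6, 17 (2 points).
  x = 4: rhs = 21, matching y values: none (0 points).
  x = 5: rhs = 7, matching y values: none (0 points).
  x = 6: rhs = 0, matching y values: 0 (1 points).
  x = 7: rhs = 6, matching y values: 11, 12 (2 points).
  x = 8: rhs = 8, matching y values: 10, 13 (2 points).
  x = 9: rhs = 12, matching y values: 9, 14 (2 points).
  x = 10: rhs = 1, matching y values: 1, 22 (2 points).
  x = 11: rhs = 4, matching y values: 2, 21 (2 points).
  x = 12: rhs = 4, matching y values: 2, 21 (2 points).
  x = 13: rhs = 7, matching y values: none (0 points).
  x = 14: rhs = 19, matching y values: none (0 points).
  x = 15: rhs = 0, matching y values: 0 (1 points).
  x = 16: rhs = 2, matching y values: 5, 18 (2 points).
  x = 17: rhs = 8, matching y values: 10, 13 (2 points).
  x = 18: rhs = 1, matching y values: 1, 22 (2 points).
  x = 19: rhs = 10, matching y values: none (0 points).
  x = 20: rhs = 18, matching y values: 8, 15 (2 points).
  x = 21: rhs = 8, matching y values: 10, 13 (2 points).
  x = 22: rhs = 9, matching y values: 3, 20 (2 points).
Total affine count: 31.
Full point count |E(F_23)| = 31 + 1 = 32.
Hasse bound: |32 − (23+1)| = |8| = 8 ≤ 2√23 ≈ 9.5917 ✓.


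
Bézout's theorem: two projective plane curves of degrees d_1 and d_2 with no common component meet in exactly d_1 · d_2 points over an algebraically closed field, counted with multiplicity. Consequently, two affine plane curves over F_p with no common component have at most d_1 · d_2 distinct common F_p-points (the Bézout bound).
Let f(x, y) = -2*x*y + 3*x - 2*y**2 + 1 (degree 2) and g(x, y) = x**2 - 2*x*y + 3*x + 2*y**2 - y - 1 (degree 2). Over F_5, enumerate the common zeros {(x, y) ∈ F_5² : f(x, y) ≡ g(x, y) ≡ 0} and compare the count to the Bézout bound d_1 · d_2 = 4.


Common zeros: ∅; count = 0; Bézout bound = 4.

deg(f) = 2, deg(g) = 2, so Bézout bound = 4.
Scan x ∈ F_5. For each x, list the y ∈ F_5 with f(x, y) ≡ 0 and those with g(x, y) ≡ 0 (mod 5); the common zeros in that column are the intersection.
  x = 0: f ≡ 0 at y ∈ ∅; g ≡ 0 at y ∈ {1, 2}; common: ∅.
  x = 1: f ≡ 0 at y ∈ {1, 3}; g ≡ 0 at y ∈ {2}; common: ∅.
  x = 2: f ≡ 0 at y ∈ ∅; g ≡ 0 at y ∈ ∅; common: ∅.
  x = 3: f ≡ 0 at y ∈ {0, 2}; g ≡ 0 at y ∈ ∅; common: ∅.
  x = 4: f ≡ 0 at y ∈ ∅; g ≡ 0 at y ∈ {1}; common: ∅.
Collecting: common zeros = ∅, so the count is 0.
Comparison with the Bézout bound: 0 ≤ 4 = deg(f)·deg(g), as expected for curves with no common component (the affine F_5-count falls short of the bound because intersections may lie at infinity, over extension fields, or carry multiplicity).


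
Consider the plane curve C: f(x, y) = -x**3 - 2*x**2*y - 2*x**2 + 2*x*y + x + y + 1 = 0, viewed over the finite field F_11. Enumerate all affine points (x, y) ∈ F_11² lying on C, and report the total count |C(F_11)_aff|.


Affine F_11-points: {(0, 10), (1, 1), (2, 3), (4, 8), (5, 3), (6, 4), (7, 3), (8, 7), (10, 7)}; count = 9.

For each of the 121 pairs (x, y) ∈ F_11², evaluate f(x, y) mod 11. Record the zeros.
  x = 0: [0↦1, 1↦2, 2↦3, 3↦4, 4↦5, 5↦6, 6↦7, 7↦8, 8↦9, 9↦10, 10↦0]  zeros at y ∈ {10}
  x = 1: [0↦10, 1↦0, 2↦1, 3↦2, 4↦3, 5↦4, 6↦5, 7↦6, 8↦7, 9↦8, 10↦9]  zeros at y ∈ {1}
  x = 2: [0↦9, 1↦6, 2↦3, 3↦0, 4↦8, 5↦5, 6↦2, 7↦10, 8↦7, 9↦4, 10↦1]  zeros at y ∈ {3}
  x = 3: [0↦3, 1↦3, 2↦3, 3↦3, 4↦3, 5↦3, 6↦3, 7↦3, 8↦3, 9↦3, 10↦3]  zeros at y ∈ ∅
  x = 4: [0↦8, 1↦7, 2↦6, 3↦5, 4↦4, 5↦3, 6↦2, 7↦1, 8↦0, 9↦10, 10↦9]  zeros at y ∈ {8}
  x = 5: [0↦7, 1↦1, 2↦6, 3↦0, 4↦5, 5↦10, 6↦4, 7↦9, 8↦3, 9↦8, 10↦2]  zeros at y ∈ {3}
  x = 6: [0↦5, 1↦1, 2↦8, 3↦4, 4↦0, 5↦7, 6↦3, 7↦10, 8↦6, 9↦2, 10↦9]  zeros at y ∈ {4}
  x = 7: [0↦7, 1↦1, 2↦6, 3↦0, 4↦5, 5↦10, 6↦4, 7↦9, 8↦3, 9↦8, 10↦2]  zeros at y ∈ {3}
  x = 8: [0↦7, 1↦6, 2↦5, 3↦4, 4↦3, 5↦2, 6↦1, 7↦0, 8↦10, 9↦9, 10↦8]  zeros at y ∈ {7}
  x = 9: [0↦10, 1↦10, 2↦10, 3↦10, 4↦10, 5↦10, 6↦10, 7↦10, 8↦10, 9↦10, 10↦10]  zeros at y ∈ ∅
  x = 10: [0↦10, 1↦7, 2↦4, 3↦1, 4↦9, 5↦6, 6↦3, 7↦0, 8↦8, 9↦5, 10↦2]  zeros at y ∈ {7}
Collecting zeros: affine points = {(0, 10), (1, 1), (2, 3), (4, 8), (5, 3), (6, 4), (7, 3), (8, 7), (10, 7)}.
Total count |C(F_11)_aff| = 9.


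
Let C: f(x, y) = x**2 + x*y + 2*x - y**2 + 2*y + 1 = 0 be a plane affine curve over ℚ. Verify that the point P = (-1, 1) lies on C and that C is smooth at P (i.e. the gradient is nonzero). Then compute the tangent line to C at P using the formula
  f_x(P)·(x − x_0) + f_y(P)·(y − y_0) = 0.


Tangent line at P: x - y + 2 = 0.

Step 1: f(-1, 1) = 0, so P lies on C.
Step 2: partial derivatives
  f_x(x, y) = 2*x + y + 2, f_y(x, y) = x - 2*y + 2.
  f_x(P) = 1, f_y(P) = -1 (gradient nonzero, so P is smooth).
Step 3: tangent line at P: 1·(x − -1) + -1·(y − 1) = 0.
Expanding: x - y + 2 = 0.


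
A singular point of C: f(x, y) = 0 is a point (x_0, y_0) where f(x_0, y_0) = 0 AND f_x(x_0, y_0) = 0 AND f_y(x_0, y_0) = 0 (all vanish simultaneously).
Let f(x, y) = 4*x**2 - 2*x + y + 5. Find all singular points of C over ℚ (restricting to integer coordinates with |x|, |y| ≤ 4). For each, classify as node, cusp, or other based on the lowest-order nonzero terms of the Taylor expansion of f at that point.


No singular points in the scanned grid; C is smooth there.

Compute partial derivatives:
  f_x = 8*x - 2.
  f_y = 1.
f_y = 1 is a nonzero constant, so f_y never vanishes: no point (x, y) can satisfy f = f_x = f_y = 0. In particular no (x, y) ∈ {−4, ..., 4}² is singular; the curve is smooth.


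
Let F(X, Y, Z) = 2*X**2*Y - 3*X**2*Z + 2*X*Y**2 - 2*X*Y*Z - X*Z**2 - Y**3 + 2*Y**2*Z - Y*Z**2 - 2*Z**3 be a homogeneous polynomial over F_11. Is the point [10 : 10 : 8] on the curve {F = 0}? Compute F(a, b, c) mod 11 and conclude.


F(10,10,8) ≡ 1 (mod 11); P is NOT on the curve.

Evaluate F(10, 10, 8) term-by-term (mod 11).
  2*X**2*Y ↦ 2·100·10·1 = 2000
  -3*X**2*Z ↦ -3·100·1·8 = -2400
  2*X*Y**2 ↦ 2·10·100·1 = 2000
  -2*X*Y*Z ↦ -2·10·10·8 = -1600
  -X*Z**2 ↦ -1·10·1·64 = -640
  -Y**3 ↦ -1·1·1000·1 = -1000
  2*Y**2*Z ↦ 2·1·100·8 = 1600
  -Y*Z**2 ↦ -1·1·10·64 = -640
  -2*Z**3 ↦ -2·1·1·512 = -1024
Sum: F(10, 10, 8) = (2000) + (-2400) + (2000) + (-1600) + (-640) + (-1000) + (1600) + (-640) + (-1024) = -1704.
Reducing mod 11: -1704 ≡ 1 (mod 11).
Since F(a, b, c) ≡ 1 ≠ 0 (mod 11), P does NOT lie on the curve.


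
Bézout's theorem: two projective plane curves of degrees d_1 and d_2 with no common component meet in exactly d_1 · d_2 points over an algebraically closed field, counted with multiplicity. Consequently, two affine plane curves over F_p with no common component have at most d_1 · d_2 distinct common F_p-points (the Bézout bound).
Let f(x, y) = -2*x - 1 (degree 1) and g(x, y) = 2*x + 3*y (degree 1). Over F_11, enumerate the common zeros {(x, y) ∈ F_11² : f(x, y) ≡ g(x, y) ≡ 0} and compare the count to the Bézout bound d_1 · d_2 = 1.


Common zeros: {(5, 4)}; count = 1; Bézout bound = 1.

deg(f) = 1, deg(g) = 1, so Bézout bound = 1.
Scan x ∈ F_11. For each x, list the y ∈ F_11 with f(x, y) ≡ 0 and those with g(x, y) ≡ 0 (mod 11); the common zeros in that column are the intersection.
  x = 0: f ≡ 0 at y ∈ ∅; g ≡ 0 at y ∈ {0}; common: ∅.
  x = 1: f ≡ 0 at y ∈ ∅; g ≡ 0 at y ∈ {3}; common: ∅.
  x = 2: f ≡ 0 at y ∈ ∅; g ≡ 0 at y ∈ {6}; common: ∅.
  x = 3: f ≡ 0 at y ∈ ∅; g ≡ 0 at y ∈ {9}; common: ∅.
  x = 4: f ≡ 0 at y ∈ ∅; g ≡ 0 at y ∈ {1}; common: ∅.
  x = 5: f ≡ 0 at y ∈ {0, 1, 2, 3, 4, 5, 6, 7, 8, 9, 10}; g ≡ 0 at y ∈ {4}; common: {4}.
  x = 6: f ≡ 0 at y ∈ ∅; g ≡ 0 at y ∈ {7}; common: ∅.
  x = 7: f ≡ 0 at y ∈ ∅; g ≡ 0 at y ∈ {10}; common: ∅.
  x = 8: f ≡ 0 at y ∈ ∅; g ≡ 0 at y ∈ {2}; common: ∅.
  x = 9: f ≡ 0 at y ∈ ∅; g ≡ 0 at y ∈ {5}; common: ∅.
  x = 10: f ≡ 0 at y ∈ ∅; g ≡ 0 at y ∈ {8}; common: ∅.
Collecting: common zeros = {(5, 4)}, so the count is 1.
Comparison with the Bézout bound: 1 ≤ 1 = deg(f)·deg(g), as expected for curves with no common component (the bound is attained).


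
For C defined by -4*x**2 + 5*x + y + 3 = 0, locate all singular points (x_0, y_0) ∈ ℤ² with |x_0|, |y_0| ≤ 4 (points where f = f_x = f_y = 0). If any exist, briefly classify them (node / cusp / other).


No singular points in the scanned grid; C is smooth there.

Compute partial derivatives:
  f_x = 5 - 8*x.
  f_y = 1.
f_y = 1 is a nonzero constant, so f_y never vanishes: no point (x, y) can satisfy f = f_x = f_y = 0. In particular no (x, y) ∈ {−4, ..., 4}² is singular; the curve is smooth.


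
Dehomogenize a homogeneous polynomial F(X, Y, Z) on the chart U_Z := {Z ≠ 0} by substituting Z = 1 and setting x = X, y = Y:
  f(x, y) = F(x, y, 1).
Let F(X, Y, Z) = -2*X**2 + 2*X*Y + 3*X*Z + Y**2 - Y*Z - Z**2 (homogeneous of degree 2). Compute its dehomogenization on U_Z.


f(x, y) = -2*x**2 + 2*x*y + 3*x + y**2 - y - 1

On U_Z we set Z = 1. Each monomial c·X^i·Y^j·Z^k in F becomes c·x^i·y^j·1^k = c·x^i·y^j.
Substituting Z = 1: F(X, Y, 1) = -2*x**2 + 2*x*y + 3*x + y**2 - y - 1.
Note: deg(f) ≤ deg(F) = 2; strict inequality happens when F is divisible by Z (lost terms).


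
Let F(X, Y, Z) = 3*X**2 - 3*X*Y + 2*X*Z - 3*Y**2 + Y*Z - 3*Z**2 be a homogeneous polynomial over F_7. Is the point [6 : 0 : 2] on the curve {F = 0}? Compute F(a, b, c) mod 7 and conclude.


F(6,0,2) ≡ 1 (mod 7); P is NOT on the curve.

Evaluate F(6, 0, 2) term-by-term (mod 7).
  3*X**2 ↦ 3·36·1·1 = 108
  -3*X*Y ↦ -3·6·0·1 = 0
  2*X*Z ↦ 2·6·1·2 = 24
  -3*Y**2 ↦ -3·1·0·1 = 0
  Y*Z ↦ 1·1·0·2 = 0
  -3*Z**2 ↦ -3·1·1·4 = -12
Sum: F(6, 0, 2) = (108) + (0) + (24) + (0) + (0) + (-12) = 120.
Reducing mod 7: 120 ≡ 1 (mod 7).
Since F(a, b, c) ≡ 1 ≠ 0 (mod 7), P does NOT lie on the curve.


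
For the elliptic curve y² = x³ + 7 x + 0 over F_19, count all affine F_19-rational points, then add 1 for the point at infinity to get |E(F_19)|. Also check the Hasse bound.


Affine points = {(0, 0), (4, 4), (4, 15), (6, 7), (6, 12), (8, 6), (8, 13), (10, 5), (10, 14), (12, 8), (12, 11), (14, 7), (14, 12), (16, 3), (16, 16), (17, 4), (17, 15), (18, 7), (18, 12)}; affine count = 19; |E(F_19)| = 20.

Discriminant check: Δ ∝ 4a³ + 27b² = 4·7³ + 27·0² = 4·343 + 27·0 ≡ 4 (mod 19). Nonzero ⇒ E is nonsingular.
For each x ∈ F_19, compute rhs = x³ + 7·x + 0 mod 19, then count y ∈ F_19 with y² ≡ rhs.
  x = 0: rhs = 0, matching y values: 0 (1 points).
  x = 1: rhs = 8, matching y values: none (0 points).
  x = 2: rhs = 3, matching y values: none (0 points).
  x = 3: rhs = 10, matching y values: none (0 points).
  x = 4: rhs = 16, matching y values: 4, 15 (2 points).
  x = 5: rhs = 8, matching y values: none (0 points).
  x = 6: rhs = 11, matching y values: 7, 12 (2 points).
  x = 7: rhs = 12, matching y values: none (0 points).
  x = 8: rhs = 17, matching y values: 6, 13 (2 points).
  x = 9: rhs = 13, matching y values: none (0 points).
  x = 10: rhs = 6, matching y values: 5, 14 (2 points).
  x = 11: rhs = 2, matching y values: none (0 points).
  x = 12: rhs = 7, matching y values: 8, 11 (2 points).
  x = 13: rhs = 8, matching y values: none (0 points).
  x = 14: rhs = 11, matching y values: 7, 12 (2 points).
  x = 15: rhs = 3, matching y values: none (0 points).
  x = 16: rhs = 9, matching y values: 3, 16 (2 points).
  x = 17: rhs = 16, matching y values: 4, 15 (2 points).
  x = 18: rhs = 11, matching y values: 7, 12 (2 points).
Total affine count: 19.
Full point count |E(F_19)| = 19 + 1 = 20.
Hasse bound: |20 − (19+1)| = |0| = 0 ≤ 2√19 ≈ 8.7178 ✓.


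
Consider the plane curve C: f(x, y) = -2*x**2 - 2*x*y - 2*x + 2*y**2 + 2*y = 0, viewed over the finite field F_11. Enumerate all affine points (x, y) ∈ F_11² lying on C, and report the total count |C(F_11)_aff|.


Affine F_11-points: {(0, 0), (0, 10), (2, 3), (2, 9), (4, 1), (4, 2), (5, 1), (5, 3), (10, 0), (10, 9)}; count = 10.

For each of the 121 pairs (x, y) ∈ F_11², evaluate f(x, y) mod 11. Record the zeros.
  x = 0: [0↦0, 1↦4, 2↦1, 3↦2, 4↦7, 5↦5, 6↦7, 7↦2, 8↦1, 9↦4, 10↦0]  zeros at y ∈ {0, 10}
  x = 1: [0↦7, 1↦9, 2↦4, 3↦3, 4↦6, 5↦2, 6↦2, 7↦6, 8↦3, 9↦4, 10↦9]  zeros at y ∈ ∅
  x = 2: [0↦10, 1↦10, 2↦3, 3↦0, 4↦1, 5↦6, 6↦4, 7↦6, 8↦1, 9↦0, 10↦3]  zeros at y ∈ {3, 9}
  x = 3: [0↦9, 1↦7, 2↦9, 3↦4, 4↦3, 5↦6, 6↦2, 7↦2, 8↦6, 9↦3, 10↦4]  zeros at y ∈ ∅
  x = 4: [0↦4, 1↦0, 2↦0, 3↦4, 4↦1, 5↦2, 6↦7, 7↦5, 8↦7, 9↦2, 10↦1]  zeros at y ∈ {1, 2}
  x = 5: [0↦6, 1↦0, 2↦9, 3↦0, 4↦6, 5↦5, 6↦8, 7↦4, 8↦4, 9↦8, 10↦5]  zeros at y ∈ {1, 3}
  x = 6: [0↦4, 1↦7, 2↦3, 3↦3, 4↦7, 5↦4, 6↦5, 7↦10, 8↦8, 9↦10, 10↦5]  zeros at y ∈ ∅
  x = 7: [0↦9, 1↦10, 2↦4, 3↦2, 4↦4, 5↦10, 6↦9, 7↦1, 8↦8, 9↦8, 10↦1]  zeros at y ∈ ∅
  x = 8: [0↦10, 1↦9, 2↦1, 3↦8, 4↦8, 5↦1, 6↦9, 7↦10, 8↦4, 9↦2, 10↦4]  zeros at y ∈ ∅
  x = 9: [0↦7, 1↦4, 2↦5, 3↦10, 4↦8, 5↦10, 6↦5, 7↦4, 8↦7, 9↦3, 10↦3]  zeros at y ∈ ∅
  x = 10: [0↦0, 1↦6, 2↦5, 3↦8, 4↦4, 5↦4, 6↦8, 7↦5, 8↦6, 9↦0, 10↦9]  zeros at y ∈ {0, 9}
Collecting zeros: affine points = {(0, 0), (0, 10), (2, 3), (2, 9), (4, 1), (4, 2), (5, 1), (5, 3), (10, 0), (10, 9)}.
Total count |C(F_11)_aff| = 10.


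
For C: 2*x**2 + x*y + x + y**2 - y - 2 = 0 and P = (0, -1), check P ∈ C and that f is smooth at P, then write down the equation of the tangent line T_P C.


Tangent line at P: -3*y - 3 = 0.

Step 1: f(0, -1) = 0, so P lies on C.
Step 2: partial derivatives
  f_x(x, y) = 4*x + y + 1, f_y(x, y) = x + 2*y - 1.
  f_x(P) = 0, f_y(P) = -3 (gradient nonzero, so P is smooth).
Step 3: tangent line at P: 0·(x − 0) + -3·(y − -1) = 0.
Expanding: -3*y - 3 = 0.


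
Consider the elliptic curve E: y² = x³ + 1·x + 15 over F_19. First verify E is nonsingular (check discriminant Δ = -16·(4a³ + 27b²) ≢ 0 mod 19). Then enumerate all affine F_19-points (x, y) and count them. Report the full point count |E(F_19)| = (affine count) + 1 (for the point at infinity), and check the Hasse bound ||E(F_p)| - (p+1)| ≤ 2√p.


Affine points = {(1, 6), (1, 13), (2, 5), (2, 14), (3, 8), (3, 11), (4, 8), (4, 11), (6, 3), (6, 16), (7, 2), (7, 17), (12, 8), (12, 11), (15, 2), (15, 17), (16, 2), (16, 17), (17, 9), (17, 10)}; affine count = 20; |E(F_19)| = 21.

Discriminant check: Δ ∝ 4a³ + 27b² = 4·1³ + 27·15² = 4·1 + 27·225 ≡ 18 (mod 19). Nonzero ⇒ E is nonsingular.
For each x ∈ F_19, compute rhs = x³ + 1·x + 15 mod 19, then count y ∈ F_19 with y² ≡ rhs.
  x = 0: rhs = 15, matching y values: none (0 points).
  x = 1: rhs = 17, matching y values: 6, 13 (2 points).
  x = 2: rhs = 6, matching y values: 5, 14 (2 points).
  x = 3: rhs = 7, matching y values: 8, 11 (2 points).
  x = 4: rhs = 7, matching y values: 8, 11 (2 points).
  x = 5: rhs = 12, matching y values: none (0 points).
  x = 6: rhs = 9, matching y values: 3, 16 (2 points).
  x = 7: rhs = 4, matching y values: 2, 17 (2 points).
  x = 8: rhs = 3, matching y values: none (0 points).
  x = 9: rhs = 12, matching y values: none (0 points).
  x = 10: rhs = 18, matching y values: none (0 points).
  x = 11: rhs = 8, matching y values: none (0 points).
  x = 12: rhs = 7, matching y values: 8, 11 (2 points).
  x = 13: rhs = 2, matching y values: none (0 points).
  x = 14: rhs = 18, matching y values: none (0 points).
  x = 15: rhs = 4, matching y values: 2, 17 (2 points).
  x = 16: rhs = 4, matching y values: 2, 17 (2 points).
  x = 17: rhs = 5, matching y values: 9, 10 (2 points).
  x = 18: rhs = 13, matching y values: none (0 points).
Total affine count: 20.
Full point count |E(F_19)| = 20 + 1 = 21.
Hasse bound: |21 − (19+1)| = |1| = 1 ≤ 2√19 ≈ 8.7178 ✓.


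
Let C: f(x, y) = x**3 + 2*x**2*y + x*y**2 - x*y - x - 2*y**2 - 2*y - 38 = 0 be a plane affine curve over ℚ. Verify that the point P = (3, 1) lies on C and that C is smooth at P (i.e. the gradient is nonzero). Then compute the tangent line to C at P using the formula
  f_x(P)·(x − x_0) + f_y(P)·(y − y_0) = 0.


Tangent line at P: 38*x + 15*y - 129 = 0.

Step 1: f(3, 1) = 0, so P lies on C.
Step 2: partial derivatives
  f_x(x, y) = 3*x**2 + 4*x*y + y**2 - y - 1, f_y(x, y) = 2*x**2 + 2*x*y - x - 4*y - 2.
  f_x(P) = 38, f_y(P) = 15 (gradient nonzero, so P is smooth).
Step 3: tangent line at P: 38·(x − 3) + 15·(y − 1) = 0.
Expanding: 38*x + 15*y - 129 = 0.


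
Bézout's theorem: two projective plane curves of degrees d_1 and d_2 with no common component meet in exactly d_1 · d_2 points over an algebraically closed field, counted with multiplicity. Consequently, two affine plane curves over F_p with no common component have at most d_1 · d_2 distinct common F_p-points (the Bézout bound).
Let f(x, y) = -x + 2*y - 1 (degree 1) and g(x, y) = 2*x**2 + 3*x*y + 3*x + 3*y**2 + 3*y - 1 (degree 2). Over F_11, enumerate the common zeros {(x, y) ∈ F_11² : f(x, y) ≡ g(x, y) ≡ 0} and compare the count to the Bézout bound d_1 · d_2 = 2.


Common zeros: ∅; count = 0; Bézout bound = 2.

deg(f) = 1, deg(g) = 2, so Bézout bound = 2.
Scan x ∈ F_11. For each x, list the y ∈ F_11 with f(x, y) ≡ 0 and those with g(x, y) ≡ 0 (mod 11); the common zeros in that column are the intersection.
  x = 0: f ≡ 0 at y ∈ {6}; g ≡ 0 at y ∈ ∅; common: ∅.
  x = 1: f ≡ 0 at y ∈ {1}; g ≡ 0 at y ∈ ∅; common: ∅.
  x = 2: f ≡ 0 at y ∈ {7}; g ≡ 0 at y ∈ ∅; common: ∅.
  x = 3: f ≡ 0 at y ∈ {2}; g ≡ 0 at y ∈ ∅; common: ∅.
  x = 4: f ≡ 0 at y ∈ {8}; g ≡ 0 at y ∈ ∅; common: ∅.
  x = 5: f ≡ 0 at y ∈ {3}; g ≡ 0 at y ∈ ∅; common: ∅.
  x = 6: f ≡ 0 at y ∈ {9}; g ≡ 0 at y ∈ {2}; common: ∅.
  x = 7: f ≡ 0 at y ∈ {4}; g ≡ 0 at y ∈ ∅; common: ∅.
  x = 8: f ≡ 0 at y ∈ {10}; g ≡ 0 at y ∈ ∅; common: ∅.
  x = 9: f ≡ 0 at y ∈ {5}; g ≡ 0 at y ∈ ∅; common: ∅.
  x = 10: f ≡ 0 at y ∈ {0}; g ≡ 0 at y ∈ ∅; common: ∅.
Collecting: common zeros = ∅, so the count is 0.
Comparison with the Bézout bound: 0 ≤ 2 = deg(f)·deg(g), as expected for curves with no common component (the affine F_11-count falls short of the bound because intersections may lie at infinity, over extension fields, or carry multiplicity).


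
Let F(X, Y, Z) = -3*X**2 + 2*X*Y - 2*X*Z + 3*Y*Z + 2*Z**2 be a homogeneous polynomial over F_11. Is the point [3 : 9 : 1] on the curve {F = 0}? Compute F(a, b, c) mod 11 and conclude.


F(3,9,1) ≡ 6 (mod 11); P is NOT on the curve.

Evaluate F(3, 9, 1) term-by-term (mod 11).
  -3*X**2 ↦ -3·9·1·1 = -27
  2*X*Y ↦ 2·3·9·1 = 54
  -2*X*Z ↦ -2·3·1·1 = -6
  3*Y*Z ↦ 3·1·9·1 = 27
  2*Z**2 ↦ 2·1·1·1 = 2
Sum: F(3, 9, 1) = (-27) + (54) + (-6) + (27) + (2) = 50.
Reducing mod 11: 50 ≡ 6 (mod 11).
Since F(a, b, c) ≡ 6 ≠ 0 (mod 11), P does NOT lie on the curve.


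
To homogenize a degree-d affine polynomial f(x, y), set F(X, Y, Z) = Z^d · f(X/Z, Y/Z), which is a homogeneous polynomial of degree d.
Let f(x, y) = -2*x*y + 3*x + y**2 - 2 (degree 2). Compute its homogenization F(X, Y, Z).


F(X, Y, Z) = -2*X*Y + 3*X*Z + Y**2 - 2*Z**2

deg(f) = 2.
Substitute x = X/Z, y = Y/Z into f, then multiply by Z^2.
  monomial -2·x^1·y^1 ↦ -2·X^1·Y^1·Z^0.
  monomial 3·x^1·y^0 ↦ 3·X^1·Y^0·Z^1.
  monomial 1·x^0·y^2 ↦ 1·X^0·Y^2·Z^0.
  monomial -2·x^0·y^0 ↦ -2·X^0·Y^0·Z^2.
Collecting: F(X, Y, Z) = -2*X*Y + 3*X*Z + Y**2 - 2*Z**2.


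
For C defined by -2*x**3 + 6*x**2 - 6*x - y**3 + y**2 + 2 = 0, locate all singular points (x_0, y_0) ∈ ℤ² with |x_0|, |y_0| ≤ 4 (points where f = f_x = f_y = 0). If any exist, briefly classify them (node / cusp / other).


Singular points: {(1, 0)}; classification: cusp.

Compute partial derivatives:
  f_x = -6*x**2 + 12*x - 6.
  f_y = -3*y**2 + 2*y.
Scan x_0 ∈ {−4, ..., 4}. For each x_0, f_y(x_0, y) is a polynomial in y; find its integer roots y ∈ {−4, ..., 4}, then test f_x and f at those candidates.
  x = -4: f_y(-4, y) = -3*y**2 + 2*y; vanishes at y ∈ {0}. (-4, 0): f_x = -150 ≠ 0.
  x = -3: f_y(-3, y) = -3*y**2 + 2*y; vanishes at y ∈ {0}. (-3, 0): f_x = -96 ≠ 0.
  x = -2: f_y(-2, y) = -3*y**2 + 2*y; vanishes at y ∈ {0}. (-2, 0): f_x = -54 ≠ 0.
  x = -1: f_y(-1, y) = -3*y**2 + 2*y; vanishes at y ∈ {0}. (-1, 0): f_x = -24 ≠ 0.
  x = 0: f_y(0, y) = -3*y**2 + 2*y; vanishes at y ∈ {0}. (0, 0): f_x = -6 ≠ 0.
  x = 1: f_y(1, y) = -3*y**2 + 2*y; vanishes at y ∈ {0}. (1, 0): f_x = 0, f = 0 — SINGULAR.
  x = 2: f_y(2, y) = -3*y**2 + 2*y; vanishes at y ∈ {0}. (2, 0): f_x = -6 ≠ 0.
  x = 3: f_y(3, y) = -3*y**2 + 2*y; vanishes at y ∈ {0}. (3, 0): f_x = -24 ≠ 0.
  x = 4: f_y(4, y) = -3*y**2 + 2*y; vanishes at y ∈ {0}. (4, 0): f_x = -54 ≠ 0.
Only singular point on the grid: (1, 0).
Classify: substitute x = 1 + u, y = 0 + v and expand: f = -2*u**3 - v**3 + v**2.
No constant or linear terms (consistent with a singular point). Quadratic part: v**2. Cubic part: -2*u**3 - v**3.
The quadratic part v**2 is a perfect square, so there is a single (double) tangent line v = 0, i.e. y = 0. Restricting the cubic part to that line (v = 0) leaves -2*u**3 ≠ 0, so f is not divisible by v and the branch is v² ≈ 2*u**3 to lowest order — this is a cusp.
Classification: cusp.


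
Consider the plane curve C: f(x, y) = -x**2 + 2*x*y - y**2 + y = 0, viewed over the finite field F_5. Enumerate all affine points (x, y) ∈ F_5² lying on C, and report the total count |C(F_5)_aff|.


Affine F_5-points: {(0, 0), (0, 1), (1, 4), (2, 1), (2, 4)}; count = 5.

For each of the 25 pairs (x, y) ∈ F_5², evaluate f(x, y) mod 5. Record the zeros.
  x = 0: [0↦0, 1↦0, 2↦3, 3↦4, 4↦3]  zeros at y ∈ {0, 1}
  x = 1: [0↦4, 1↦1, 2↦1, 3↦4, 4↦0]  zeros at y ∈ {4}
  x = 2: [0↦1, 1↦0, 2↦2, 3↦2, 4↦0]  zeros at y ∈ {1, 4}
  x = 3: [0↦1, 1↦2, 2↦1, 3↦3, 4↦3]  zeros at y ∈ ∅
  x = 4: [0↦4, 1↦2, 2↦3, 3↦2, 4↦4]  zeros at y ∈ ∅
Collecting zeros: affine points = {(0, 0), (0, 1), (1, 4), (2, 1), (2, 4)}.
Total count |C(F_5)_aff| = 5.
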